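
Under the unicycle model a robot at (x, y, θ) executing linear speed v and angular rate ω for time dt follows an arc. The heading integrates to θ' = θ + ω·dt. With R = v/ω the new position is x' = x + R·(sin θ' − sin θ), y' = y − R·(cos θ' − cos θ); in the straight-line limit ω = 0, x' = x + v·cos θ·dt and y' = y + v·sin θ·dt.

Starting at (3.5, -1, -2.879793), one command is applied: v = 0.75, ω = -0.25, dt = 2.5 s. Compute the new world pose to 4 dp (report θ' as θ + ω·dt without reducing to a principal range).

θ' = -2.8798 + -0.25·2.5 = -3.5048
R = v/ω = 0.75/-0.25 = -3.0000
x' = 3.5 + -3.0000·(sin -3.5048 − sin -2.8798) = 1.6577
y' = -1 − -3.0000·(cos -3.5048 − cos -2.8798) = -0.9065

(1.6577, -0.9065, -3.5048)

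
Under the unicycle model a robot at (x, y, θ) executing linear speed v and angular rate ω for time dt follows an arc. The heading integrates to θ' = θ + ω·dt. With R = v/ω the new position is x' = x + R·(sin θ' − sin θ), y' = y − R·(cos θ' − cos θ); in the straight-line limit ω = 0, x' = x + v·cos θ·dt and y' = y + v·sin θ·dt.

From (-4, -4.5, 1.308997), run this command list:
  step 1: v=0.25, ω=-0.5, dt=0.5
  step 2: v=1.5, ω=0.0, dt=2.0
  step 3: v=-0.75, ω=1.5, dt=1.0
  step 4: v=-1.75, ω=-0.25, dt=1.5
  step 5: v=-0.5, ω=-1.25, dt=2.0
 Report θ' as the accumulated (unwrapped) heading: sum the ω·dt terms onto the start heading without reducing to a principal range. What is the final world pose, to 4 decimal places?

(-0.9010, -4.8586, -0.3160)

step 1: θ'=1.0590 (R=-0.5000) → pose (-3.9530, -4.3845, 1.0590)
step 2: θ'=1.0590 (straight) → pose (-2.4837, -1.7689, 1.0590)
step 3: θ'=2.5590 (R=-0.5000) → pose (-2.3229, -2.4313, 2.5590)
step 4: θ'=2.1840 (R=7.0000) → pose (-0.4496, -4.2482, 2.1840)
step 5: θ'=-0.3160 (R=0.4000) → pose (-0.9010, -4.8586, -0.3160)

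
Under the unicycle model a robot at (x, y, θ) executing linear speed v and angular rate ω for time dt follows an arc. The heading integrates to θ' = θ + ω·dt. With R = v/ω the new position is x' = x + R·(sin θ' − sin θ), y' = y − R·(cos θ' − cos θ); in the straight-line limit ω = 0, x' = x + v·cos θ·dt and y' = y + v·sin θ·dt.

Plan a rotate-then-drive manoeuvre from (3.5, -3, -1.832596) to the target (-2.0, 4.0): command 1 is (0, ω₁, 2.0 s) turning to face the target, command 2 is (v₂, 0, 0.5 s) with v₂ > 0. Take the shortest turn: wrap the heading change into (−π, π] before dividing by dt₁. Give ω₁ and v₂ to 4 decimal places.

ω₁ = -1.1069, v₂ = 17.8045

heading to target = atan2(4−-3, -2−3.5) = 2.2368
Δθ = wrap(2.2368 − -1.8326) = -2.2138; ω₁ = Δθ/dt₁ = -1.1069
distance = √((-2−3.5)² + (4−-3)²) = 8.9022; v₂ = distance/dt₂ = 17.8045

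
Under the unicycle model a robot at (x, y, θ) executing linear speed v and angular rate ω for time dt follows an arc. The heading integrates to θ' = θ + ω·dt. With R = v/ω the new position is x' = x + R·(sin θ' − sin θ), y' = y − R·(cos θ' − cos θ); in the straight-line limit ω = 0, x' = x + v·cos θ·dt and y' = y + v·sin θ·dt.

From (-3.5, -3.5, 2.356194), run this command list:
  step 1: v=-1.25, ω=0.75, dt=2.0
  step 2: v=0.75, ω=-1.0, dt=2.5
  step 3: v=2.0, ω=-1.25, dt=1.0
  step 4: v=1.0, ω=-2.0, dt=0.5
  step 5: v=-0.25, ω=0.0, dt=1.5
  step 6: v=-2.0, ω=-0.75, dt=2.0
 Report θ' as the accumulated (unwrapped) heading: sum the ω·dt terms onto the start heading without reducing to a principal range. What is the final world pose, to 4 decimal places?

step 1: θ'=3.8562 (R=-1.6667) → pose (-1.2293, -3.5804, 3.8562)
step 2: θ'=1.3562 (R=-0.7500) → pose (-2.4536, -2.8542, 1.3562)
step 3: θ'=0.1062 (R=-1.6000) → pose (-1.0599, -1.6039, 0.1062)
step 4: θ'=-0.8938 (R=-0.5000) → pose (-0.6171, -1.7879, -0.8938)
step 5: θ'=-0.8938 (straight) → pose (-0.8521, -1.4956, -0.8938)
step 6: θ'=-2.3938 (R=2.6667) → pose (-0.5869, 2.1301, -2.3938)

(-0.5869, 2.1301, -2.3938)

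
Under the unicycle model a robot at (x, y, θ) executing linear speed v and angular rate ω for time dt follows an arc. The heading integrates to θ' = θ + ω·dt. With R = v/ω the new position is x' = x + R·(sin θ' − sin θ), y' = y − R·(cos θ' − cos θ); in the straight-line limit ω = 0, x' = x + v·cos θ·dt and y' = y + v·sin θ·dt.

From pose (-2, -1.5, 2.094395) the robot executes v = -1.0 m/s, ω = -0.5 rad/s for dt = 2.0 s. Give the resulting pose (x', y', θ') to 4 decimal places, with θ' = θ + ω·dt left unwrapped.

θ' = 2.0944 + -0.5·2.0 = 1.0944
R = v/ω = -1.0/-0.5 = 2.0000
x' = -2 + 2.0000·(sin 1.0944 − sin 2.0944) = -1.9547
y' = -1.5 − 2.0000·(cos 1.0944 − cos 2.0944) = -3.4172

(-1.9547, -3.4172, 1.0944)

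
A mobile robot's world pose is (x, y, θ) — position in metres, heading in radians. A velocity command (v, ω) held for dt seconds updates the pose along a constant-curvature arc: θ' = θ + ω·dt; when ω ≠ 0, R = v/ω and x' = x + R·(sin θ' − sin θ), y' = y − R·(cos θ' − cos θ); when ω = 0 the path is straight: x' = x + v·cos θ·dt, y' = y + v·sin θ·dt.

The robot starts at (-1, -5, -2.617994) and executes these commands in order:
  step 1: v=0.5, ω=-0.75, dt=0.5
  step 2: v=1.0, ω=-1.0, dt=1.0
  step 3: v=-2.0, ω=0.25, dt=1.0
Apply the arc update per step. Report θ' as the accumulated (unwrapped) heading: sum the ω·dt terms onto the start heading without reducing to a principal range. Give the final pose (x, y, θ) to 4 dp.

step 1: θ'=-2.9930 (R=-0.6667) → pose (-1.2346, -5.0820, -2.9930)
step 2: θ'=-3.9930 (R=-1.0000) → pose (-2.1349, -4.7519, -3.9930)
step 3: θ'=-3.7430 (R=-8.0000) → pose (-0.6436, -6.0768, -3.7430)

(-0.6436, -6.0768, -3.7430)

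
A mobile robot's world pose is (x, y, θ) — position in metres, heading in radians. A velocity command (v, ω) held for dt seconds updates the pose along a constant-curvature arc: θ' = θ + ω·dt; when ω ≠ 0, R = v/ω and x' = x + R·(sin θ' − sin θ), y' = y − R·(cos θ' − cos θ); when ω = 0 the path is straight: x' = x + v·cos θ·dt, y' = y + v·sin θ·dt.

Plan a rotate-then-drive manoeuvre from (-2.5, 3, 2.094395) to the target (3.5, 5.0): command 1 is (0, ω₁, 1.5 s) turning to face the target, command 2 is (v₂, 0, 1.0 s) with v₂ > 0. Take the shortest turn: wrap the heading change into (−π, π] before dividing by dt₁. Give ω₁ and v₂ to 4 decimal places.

ω₁ = -1.1818, v₂ = 6.3246

heading to target = atan2(5−3, 3.5−-2.5) = 0.3218
Δθ = wrap(0.3218 − 2.0944) = -1.7726; ω₁ = Δθ/dt₁ = -1.1818
distance = √((3.5−-2.5)² + (5−3)²) = 6.3246; v₂ = distance/dt₂ = 6.3246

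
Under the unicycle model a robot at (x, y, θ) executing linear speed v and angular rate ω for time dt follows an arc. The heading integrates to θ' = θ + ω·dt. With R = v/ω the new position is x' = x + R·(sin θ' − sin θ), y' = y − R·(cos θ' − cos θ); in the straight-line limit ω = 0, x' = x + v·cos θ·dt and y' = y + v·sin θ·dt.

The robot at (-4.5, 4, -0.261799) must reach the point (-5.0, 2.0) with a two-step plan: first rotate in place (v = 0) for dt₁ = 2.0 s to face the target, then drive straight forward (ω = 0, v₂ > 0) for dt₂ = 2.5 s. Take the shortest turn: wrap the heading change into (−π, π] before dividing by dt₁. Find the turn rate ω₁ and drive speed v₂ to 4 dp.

heading to target = atan2(2−4, -5−-4.5) = -1.8158
Δθ = wrap(-1.8158 − -0.2618) = -1.5540; ω₁ = Δθ/dt₁ = -0.7770
distance = √((-5−-4.5)² + (2−4)²) = 2.0616; v₂ = distance/dt₂ = 0.8246

ω₁ = -0.7770, v₂ = 0.8246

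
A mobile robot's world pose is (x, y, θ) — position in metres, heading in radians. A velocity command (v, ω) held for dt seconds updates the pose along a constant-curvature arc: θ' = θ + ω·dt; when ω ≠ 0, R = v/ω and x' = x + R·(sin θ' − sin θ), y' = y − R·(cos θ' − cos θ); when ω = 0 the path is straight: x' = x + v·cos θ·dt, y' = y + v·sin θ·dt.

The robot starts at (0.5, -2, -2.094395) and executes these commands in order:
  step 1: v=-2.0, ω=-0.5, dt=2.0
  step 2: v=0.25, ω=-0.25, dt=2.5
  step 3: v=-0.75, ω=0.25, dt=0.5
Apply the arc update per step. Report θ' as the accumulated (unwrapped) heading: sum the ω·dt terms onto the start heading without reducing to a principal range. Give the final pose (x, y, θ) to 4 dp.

step 1: θ'=-3.0944 (R=4.0000) → pose (3.7754, -0.0045, -3.0944)
step 2: θ'=-3.7194 (R=-1.0000) → pose (3.1820, 0.1568, -3.7194)
step 3: θ'=-3.5944 (R=-3.0000) → pose (3.5081, -0.0279, -3.5944)

(3.5081, -0.0279, -3.5944)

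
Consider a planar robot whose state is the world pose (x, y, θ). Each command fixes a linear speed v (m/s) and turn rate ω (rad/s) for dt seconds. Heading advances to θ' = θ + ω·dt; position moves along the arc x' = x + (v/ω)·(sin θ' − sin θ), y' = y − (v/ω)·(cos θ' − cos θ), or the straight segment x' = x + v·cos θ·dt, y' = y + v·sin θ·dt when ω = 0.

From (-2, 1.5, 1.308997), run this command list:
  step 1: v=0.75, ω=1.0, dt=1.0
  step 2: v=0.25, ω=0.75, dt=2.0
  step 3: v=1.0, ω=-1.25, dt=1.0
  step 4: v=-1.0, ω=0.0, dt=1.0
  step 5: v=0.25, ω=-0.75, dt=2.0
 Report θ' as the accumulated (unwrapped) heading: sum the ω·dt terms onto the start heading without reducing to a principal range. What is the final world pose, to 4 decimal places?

(-2.8301, 2.0880, 1.0590)

step 1: θ'=2.3090 (R=0.7500) → pose (-2.1697, 2.1988, 2.3090)
step 2: θ'=3.8090 (R=0.3333) → pose (-2.6226, 2.2363, 3.8090)
step 3: θ'=2.5590 (R=-0.8000) → pose (-3.5579, 2.1966, 2.5590)
step 4: θ'=2.5590 (straight) → pose (-2.7228, 1.6464, 2.5590)
step 5: θ'=1.0590 (R=-0.3333) → pose (-2.8301, 2.0880, 1.0590)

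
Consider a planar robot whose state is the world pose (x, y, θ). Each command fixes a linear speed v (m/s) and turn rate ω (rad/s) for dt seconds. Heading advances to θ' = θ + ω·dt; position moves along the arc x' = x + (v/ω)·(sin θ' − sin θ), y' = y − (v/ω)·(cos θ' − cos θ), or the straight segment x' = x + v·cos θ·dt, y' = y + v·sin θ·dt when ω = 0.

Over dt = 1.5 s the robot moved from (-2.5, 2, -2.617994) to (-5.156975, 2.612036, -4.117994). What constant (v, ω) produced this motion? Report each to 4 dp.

Δθ = -4.117994 − -2.617994 = -1.500000
ω = Δθ/dt = -1.500000/1.5 = -1.0000
R = Δx/(sin θ' − sin θ) = -2.0000
v = R·ω = -2.0000·-1.0000 = 2.0000

v = 2.0000, ω = -1.0000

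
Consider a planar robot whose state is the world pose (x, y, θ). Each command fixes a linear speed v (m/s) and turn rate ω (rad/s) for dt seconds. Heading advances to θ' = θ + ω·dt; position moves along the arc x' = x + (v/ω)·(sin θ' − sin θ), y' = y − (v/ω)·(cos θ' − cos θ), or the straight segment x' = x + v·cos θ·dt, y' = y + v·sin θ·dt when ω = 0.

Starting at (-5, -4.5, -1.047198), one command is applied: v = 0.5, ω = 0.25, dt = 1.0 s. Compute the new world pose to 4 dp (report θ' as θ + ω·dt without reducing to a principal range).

(-4.6988, -4.8974, -0.7972)

θ' = -1.0472 + 0.25·1.0 = -0.7972
R = v/ω = 0.5/0.25 = 2.0000
x' = -5 + 2.0000·(sin -0.7972 − sin -1.0472) = -4.6988
y' = -4.5 − 2.0000·(cos -0.7972 − cos -1.0472) = -4.8974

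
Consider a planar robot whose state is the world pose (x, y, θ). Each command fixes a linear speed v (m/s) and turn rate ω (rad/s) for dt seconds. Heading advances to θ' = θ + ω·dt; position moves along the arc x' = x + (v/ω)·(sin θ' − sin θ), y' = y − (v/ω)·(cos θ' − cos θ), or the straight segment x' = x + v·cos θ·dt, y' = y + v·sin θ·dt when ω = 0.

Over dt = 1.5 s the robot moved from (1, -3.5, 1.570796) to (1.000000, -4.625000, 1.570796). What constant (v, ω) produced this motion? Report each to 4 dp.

v = -0.7500, ω = 0.0000

Δθ = 1.570796 − 1.570796 = 0.000000
ω = Δθ/dt = 0.000000/1.5 = 0.0000
ω = 0 → v = (Δx·cos θ + Δy·sin θ)/dt = -0.7500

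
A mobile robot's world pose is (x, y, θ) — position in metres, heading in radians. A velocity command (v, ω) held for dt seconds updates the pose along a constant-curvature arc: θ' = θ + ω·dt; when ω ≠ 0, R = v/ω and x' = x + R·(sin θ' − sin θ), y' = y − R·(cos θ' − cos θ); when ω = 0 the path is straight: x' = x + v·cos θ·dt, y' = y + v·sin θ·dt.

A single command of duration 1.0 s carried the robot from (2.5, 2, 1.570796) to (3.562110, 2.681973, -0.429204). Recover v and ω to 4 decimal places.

Δθ = -0.429204 − 1.570796 = -2.000000
ω = Δθ/dt = -2.000000/1.0 = -2.0000
R = Δx/(sin θ' − sin θ) = -0.7500
v = R·ω = -0.7500·-2.0000 = 1.5000

v = 1.5000, ω = -2.0000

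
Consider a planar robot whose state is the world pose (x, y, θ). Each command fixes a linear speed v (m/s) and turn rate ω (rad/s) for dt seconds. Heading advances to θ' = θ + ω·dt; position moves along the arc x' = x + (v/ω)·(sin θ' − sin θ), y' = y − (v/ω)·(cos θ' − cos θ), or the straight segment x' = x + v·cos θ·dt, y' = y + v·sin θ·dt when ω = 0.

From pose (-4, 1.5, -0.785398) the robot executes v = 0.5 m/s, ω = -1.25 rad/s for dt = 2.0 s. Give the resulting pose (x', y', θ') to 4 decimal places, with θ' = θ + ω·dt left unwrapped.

(-4.3402, 0.8213, -3.2854)

θ' = -0.7854 + -1.25·2.0 = -3.2854
R = v/ω = 0.5/-1.25 = -0.4000
x' = -4 + -0.4000·(sin -3.2854 − sin -0.7854) = -4.3402
y' = 1.5 − -0.4000·(cos -3.2854 − cos -0.7854) = 0.8213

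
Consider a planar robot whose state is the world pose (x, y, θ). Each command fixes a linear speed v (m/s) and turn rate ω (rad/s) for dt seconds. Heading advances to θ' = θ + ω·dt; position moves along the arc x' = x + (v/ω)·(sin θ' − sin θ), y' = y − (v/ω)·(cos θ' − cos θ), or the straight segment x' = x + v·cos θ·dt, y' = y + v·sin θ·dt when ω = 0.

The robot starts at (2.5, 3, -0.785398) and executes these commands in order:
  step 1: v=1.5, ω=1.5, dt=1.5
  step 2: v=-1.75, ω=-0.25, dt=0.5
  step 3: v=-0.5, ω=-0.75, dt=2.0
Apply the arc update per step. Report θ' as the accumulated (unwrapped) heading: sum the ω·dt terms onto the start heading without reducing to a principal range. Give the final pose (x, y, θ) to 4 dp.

step 1: θ'=1.4646 (R=1.0000) → pose (4.2015, 3.6011, 1.4646)
step 2: θ'=1.3396 (R=7.0000) → pose (4.0547, 2.7391, 1.3396)
step 3: θ'=-0.1604 (R=0.6667) → pose (3.2993, 2.2337, -0.1604)

(3.2993, 2.2337, -0.1604)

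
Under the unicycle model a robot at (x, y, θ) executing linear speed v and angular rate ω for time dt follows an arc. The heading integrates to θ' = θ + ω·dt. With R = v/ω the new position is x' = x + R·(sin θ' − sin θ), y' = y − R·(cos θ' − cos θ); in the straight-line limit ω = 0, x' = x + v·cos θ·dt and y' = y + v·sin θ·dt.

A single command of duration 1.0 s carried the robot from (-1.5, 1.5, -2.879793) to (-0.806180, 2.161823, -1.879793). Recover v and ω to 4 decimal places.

Δθ = -1.879793 − -2.879793 = 1.000000
ω = Δθ/dt = 1.000000/1.0 = 1.0000
R = Δx/(sin θ' − sin θ) = -1.0000
v = R·ω = -1.0000·1.0000 = -1.0000

v = -1.0000, ω = 1.0000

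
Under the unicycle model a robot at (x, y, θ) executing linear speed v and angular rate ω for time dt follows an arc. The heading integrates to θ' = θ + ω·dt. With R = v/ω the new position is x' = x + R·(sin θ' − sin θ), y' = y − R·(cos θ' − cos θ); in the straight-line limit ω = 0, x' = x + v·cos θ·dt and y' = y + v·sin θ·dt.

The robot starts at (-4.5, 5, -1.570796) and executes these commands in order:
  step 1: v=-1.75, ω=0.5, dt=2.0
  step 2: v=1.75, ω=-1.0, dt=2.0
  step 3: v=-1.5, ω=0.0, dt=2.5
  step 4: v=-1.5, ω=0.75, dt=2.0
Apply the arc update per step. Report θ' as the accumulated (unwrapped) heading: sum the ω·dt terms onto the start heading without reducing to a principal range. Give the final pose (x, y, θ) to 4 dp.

(-2.2789, 9.6679, -1.0708)

step 1: θ'=-0.5708 (R=-3.5000) → pose (-6.1089, 7.9451, -0.5708)
step 2: θ'=-2.5708 (R=-1.7500) → pose (-6.1089, 5.0000, -2.5708)
step 3: θ'=-2.5708 (straight) → pose (-2.9534, 7.0261, -2.5708)
step 4: θ'=-1.0708 (R=-2.0000) → pose (-2.2789, 9.6679, -1.0708)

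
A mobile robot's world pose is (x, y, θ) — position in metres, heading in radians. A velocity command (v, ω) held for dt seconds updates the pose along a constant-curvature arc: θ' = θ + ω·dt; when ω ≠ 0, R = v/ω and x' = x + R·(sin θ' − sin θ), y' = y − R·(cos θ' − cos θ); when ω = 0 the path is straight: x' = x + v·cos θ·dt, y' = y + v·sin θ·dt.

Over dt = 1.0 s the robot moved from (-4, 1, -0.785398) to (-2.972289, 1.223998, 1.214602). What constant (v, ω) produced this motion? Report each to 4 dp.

v = 1.2500, ω = 2.0000

Δθ = 1.214602 − -0.785398 = 2.000000
ω = Δθ/dt = 2.000000/1.0 = 2.0000
R = Δx/(sin θ' − sin θ) = 0.6250
v = R·ω = 0.6250·2.0000 = 1.2500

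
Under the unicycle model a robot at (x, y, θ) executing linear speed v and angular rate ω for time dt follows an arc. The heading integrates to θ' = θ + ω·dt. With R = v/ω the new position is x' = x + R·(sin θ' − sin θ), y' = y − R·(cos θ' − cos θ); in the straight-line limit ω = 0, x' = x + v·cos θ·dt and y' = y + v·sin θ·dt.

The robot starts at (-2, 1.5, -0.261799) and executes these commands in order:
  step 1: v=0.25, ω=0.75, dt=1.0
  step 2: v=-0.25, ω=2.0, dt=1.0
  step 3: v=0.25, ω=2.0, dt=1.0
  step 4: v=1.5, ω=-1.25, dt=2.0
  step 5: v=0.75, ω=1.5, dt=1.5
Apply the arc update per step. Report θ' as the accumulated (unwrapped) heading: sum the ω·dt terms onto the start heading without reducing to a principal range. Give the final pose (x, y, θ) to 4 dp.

(-5.1414, 1.0524, 4.2382)

step 1: θ'=0.4882 (R=0.3333) → pose (-1.7574, 1.5276, 0.4882)
step 2: θ'=2.4882 (R=-0.1250) → pose (-1.7747, 1.3179, 2.4882)
step 3: θ'=4.4882 (R=0.1250) → pose (-1.9726, 1.2465, 4.4882)
step 4: θ'=1.9882 (R=-1.2000) → pose (-4.2395, 1.0268, 1.9882)
step 5: θ'=4.2382 (R=0.5000) → pose (-5.1414, 1.0524, 4.2382)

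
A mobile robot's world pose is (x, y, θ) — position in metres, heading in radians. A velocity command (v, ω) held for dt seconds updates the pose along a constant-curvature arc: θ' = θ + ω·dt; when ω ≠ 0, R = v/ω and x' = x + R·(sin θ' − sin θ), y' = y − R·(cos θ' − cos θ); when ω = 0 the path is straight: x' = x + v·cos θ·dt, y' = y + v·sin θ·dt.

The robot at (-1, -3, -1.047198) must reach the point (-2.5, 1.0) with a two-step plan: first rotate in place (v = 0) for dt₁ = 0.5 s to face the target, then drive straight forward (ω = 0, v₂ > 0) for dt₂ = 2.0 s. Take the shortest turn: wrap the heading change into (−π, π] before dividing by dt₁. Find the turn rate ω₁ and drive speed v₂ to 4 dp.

ω₁ = 5.9535, v₂ = 2.1360

heading to target = atan2(1−-3, -2.5−-1) = 1.9296
Δθ = wrap(1.9296 − -1.0472) = 2.9768; ω₁ = Δθ/dt₁ = 5.9535
distance = √((-2.5−-1)² + (1−-3)²) = 4.2720; v₂ = distance/dt₂ = 2.1360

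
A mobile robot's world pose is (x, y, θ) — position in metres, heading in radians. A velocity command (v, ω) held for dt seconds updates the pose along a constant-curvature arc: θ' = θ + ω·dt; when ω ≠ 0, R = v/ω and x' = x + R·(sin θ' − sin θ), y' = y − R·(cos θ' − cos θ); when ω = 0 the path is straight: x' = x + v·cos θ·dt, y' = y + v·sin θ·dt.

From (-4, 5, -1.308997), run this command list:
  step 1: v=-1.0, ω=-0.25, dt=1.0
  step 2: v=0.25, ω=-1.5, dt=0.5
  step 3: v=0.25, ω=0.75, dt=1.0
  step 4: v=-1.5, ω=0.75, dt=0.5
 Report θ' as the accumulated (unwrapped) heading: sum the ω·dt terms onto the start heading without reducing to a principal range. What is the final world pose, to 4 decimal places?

(-4.4138, 6.3766, -1.1840)

step 1: θ'=-1.5590 (R=4.0000) → pose (-4.1360, 5.9881, -1.5590)
step 2: θ'=-2.3090 (R=-0.1667) → pose (-4.1794, 5.8740, -2.3090)
step 3: θ'=-1.5590 (R=0.3333) → pose (-4.2661, 5.6457, -1.5590)
step 4: θ'=-1.1840 (R=-2.0000) → pose (-4.4138, 6.3766, -1.1840)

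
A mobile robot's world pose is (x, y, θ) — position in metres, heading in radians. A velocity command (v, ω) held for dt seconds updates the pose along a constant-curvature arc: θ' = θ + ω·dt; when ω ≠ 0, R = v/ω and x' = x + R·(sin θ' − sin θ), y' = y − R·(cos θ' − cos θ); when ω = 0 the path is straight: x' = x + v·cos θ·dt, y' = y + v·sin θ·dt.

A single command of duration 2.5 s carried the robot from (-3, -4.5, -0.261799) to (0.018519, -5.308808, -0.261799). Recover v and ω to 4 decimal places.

Δθ = -0.261799 − -0.261799 = 0.000000
ω = Δθ/dt = 0.000000/2.5 = 0.0000
ω = 0 → v = (Δx·cos θ + Δy·sin θ)/dt = 1.2500

v = 1.2500, ω = 0.0000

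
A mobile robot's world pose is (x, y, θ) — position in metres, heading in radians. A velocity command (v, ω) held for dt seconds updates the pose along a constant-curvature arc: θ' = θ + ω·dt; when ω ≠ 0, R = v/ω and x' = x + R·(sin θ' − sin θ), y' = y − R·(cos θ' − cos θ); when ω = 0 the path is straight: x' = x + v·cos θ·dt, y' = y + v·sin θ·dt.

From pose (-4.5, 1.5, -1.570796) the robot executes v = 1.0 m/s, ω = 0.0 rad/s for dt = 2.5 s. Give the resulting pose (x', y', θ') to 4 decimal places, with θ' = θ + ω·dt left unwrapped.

θ' = -1.5708 + 0.0·2.5 = -1.5708
ω = 0 → straight: x' = -4.5 + 1.0·cos(-1.5708)·2.5 = -4.5000
y' = 1.5 + 1.0·sin(-1.5708)·2.5 = -1.0000

(-4.5000, -1.0000, -1.5708)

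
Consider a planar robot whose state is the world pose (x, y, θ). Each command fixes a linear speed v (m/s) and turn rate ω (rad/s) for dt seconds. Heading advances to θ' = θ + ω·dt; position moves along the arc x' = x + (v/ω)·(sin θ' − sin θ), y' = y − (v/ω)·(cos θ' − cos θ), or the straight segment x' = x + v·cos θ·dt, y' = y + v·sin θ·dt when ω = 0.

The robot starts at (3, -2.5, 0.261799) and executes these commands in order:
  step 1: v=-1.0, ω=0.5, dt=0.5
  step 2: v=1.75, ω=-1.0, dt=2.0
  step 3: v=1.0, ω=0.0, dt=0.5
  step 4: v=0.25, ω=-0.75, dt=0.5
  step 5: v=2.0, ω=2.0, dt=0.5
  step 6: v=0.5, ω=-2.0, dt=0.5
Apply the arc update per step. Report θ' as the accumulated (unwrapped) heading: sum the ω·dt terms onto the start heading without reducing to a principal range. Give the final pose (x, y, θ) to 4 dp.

(5.4145, -5.8642, -1.8632)

step 1: θ'=0.5118 (R=-2.0000) → pose (2.5381, -2.6881, 0.5118)
step 2: θ'=-1.4882 (R=-1.7500) → pose (5.1392, -4.0695, -1.4882)
step 3: θ'=-1.4882 (straight) → pose (5.1805, -4.5678, -1.4882)
step 4: θ'=-1.8632 (R=-0.3333) → pose (5.1675, -4.6914, -1.8632)
step 5: θ'=-0.8632 (R=1.0000) → pose (5.3651, -5.6297, -0.8632)
step 6: θ'=-1.8632 (R=-0.2500) → pose (5.4145, -5.8642, -1.8632)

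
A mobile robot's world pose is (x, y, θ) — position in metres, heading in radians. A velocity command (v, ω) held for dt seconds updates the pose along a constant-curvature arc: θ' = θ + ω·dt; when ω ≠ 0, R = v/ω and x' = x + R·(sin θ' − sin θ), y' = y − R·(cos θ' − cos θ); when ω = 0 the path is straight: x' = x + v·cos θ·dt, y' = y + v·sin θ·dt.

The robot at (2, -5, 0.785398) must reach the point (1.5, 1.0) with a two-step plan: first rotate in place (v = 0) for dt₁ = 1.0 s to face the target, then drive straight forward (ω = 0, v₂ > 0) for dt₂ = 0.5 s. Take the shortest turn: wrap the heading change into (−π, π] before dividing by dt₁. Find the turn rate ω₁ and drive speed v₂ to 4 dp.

ω₁ = 0.8685, v₂ = 12.0416

heading to target = atan2(1−-5, 1.5−2) = 1.6539
Δθ = wrap(1.6539 − 0.7854) = 0.8685; ω₁ = Δθ/dt₁ = 0.8685
distance = √((1.5−2)² + (1−-5)²) = 6.0208; v₂ = distance/dt₂ = 12.0416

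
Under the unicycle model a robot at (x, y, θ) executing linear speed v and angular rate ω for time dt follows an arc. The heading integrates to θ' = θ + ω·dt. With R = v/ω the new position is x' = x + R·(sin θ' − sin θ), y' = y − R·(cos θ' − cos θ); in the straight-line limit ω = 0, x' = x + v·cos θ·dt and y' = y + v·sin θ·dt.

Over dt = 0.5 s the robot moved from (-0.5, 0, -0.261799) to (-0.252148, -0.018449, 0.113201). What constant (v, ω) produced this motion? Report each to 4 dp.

Δθ = 0.113201 − -0.261799 = 0.375000
ω = Δθ/dt = 0.375000/0.5 = 0.7500
R = Δx/(sin θ' − sin θ) = 0.6667
v = R·ω = 0.6667·0.7500 = 0.5000

v = 0.5000, ω = 0.7500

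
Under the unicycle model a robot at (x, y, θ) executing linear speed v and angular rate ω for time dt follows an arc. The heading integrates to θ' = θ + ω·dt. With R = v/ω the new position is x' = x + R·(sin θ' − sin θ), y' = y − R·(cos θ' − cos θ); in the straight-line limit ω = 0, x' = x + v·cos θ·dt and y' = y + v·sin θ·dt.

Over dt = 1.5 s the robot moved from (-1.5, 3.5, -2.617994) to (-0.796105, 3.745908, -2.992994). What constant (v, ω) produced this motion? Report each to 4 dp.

v = -0.5000, ω = -0.2500

Δθ = -2.992994 − -2.617994 = -0.375000
ω = Δθ/dt = -0.375000/1.5 = -0.2500
R = Δx/(sin θ' − sin θ) = 2.0000
v = R·ω = 2.0000·-0.2500 = -0.5000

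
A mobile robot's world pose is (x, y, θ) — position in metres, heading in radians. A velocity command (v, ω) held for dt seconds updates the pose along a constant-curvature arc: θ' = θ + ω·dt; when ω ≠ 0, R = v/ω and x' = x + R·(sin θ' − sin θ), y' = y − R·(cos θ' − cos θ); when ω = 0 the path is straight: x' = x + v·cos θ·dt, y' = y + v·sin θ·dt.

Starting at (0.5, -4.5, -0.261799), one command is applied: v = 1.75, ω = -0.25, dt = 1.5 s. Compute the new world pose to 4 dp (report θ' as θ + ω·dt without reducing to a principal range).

(2.8506, -5.6335, -0.6368)

θ' = -0.2618 + -0.25·1.5 = -0.6368
R = v/ω = 1.75/-0.25 = -7.0000
x' = 0.5 + -7.0000·(sin -0.6368 − sin -0.2618) = 2.8506
y' = -4.5 − -7.0000·(cos -0.6368 − cos -0.2618) = -5.6335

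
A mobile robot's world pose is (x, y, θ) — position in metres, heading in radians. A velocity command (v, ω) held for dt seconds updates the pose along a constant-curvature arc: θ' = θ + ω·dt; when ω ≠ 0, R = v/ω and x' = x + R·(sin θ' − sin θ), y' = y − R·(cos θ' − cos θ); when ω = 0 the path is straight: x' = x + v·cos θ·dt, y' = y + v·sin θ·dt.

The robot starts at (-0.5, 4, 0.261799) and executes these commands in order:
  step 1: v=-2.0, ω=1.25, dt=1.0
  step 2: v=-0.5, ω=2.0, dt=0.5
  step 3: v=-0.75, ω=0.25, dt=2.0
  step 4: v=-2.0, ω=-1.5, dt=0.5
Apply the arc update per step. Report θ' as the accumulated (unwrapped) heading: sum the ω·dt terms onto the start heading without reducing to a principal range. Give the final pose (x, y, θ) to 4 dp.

(0.6528, 1.3094, 2.2618)

step 1: θ'=1.5118 (R=-1.6000) → pose (-1.6831, 2.5489, 1.5118)
step 2: θ'=2.5118 (R=-0.2500) → pose (-1.5808, 2.3321, 2.5118)
step 3: θ'=3.0118 (R=-3.0000) → pose (-0.2021, 1.7818, 3.0118)
step 4: θ'=2.2618 (R=1.3333) → pose (0.6528, 1.3094, 2.2618)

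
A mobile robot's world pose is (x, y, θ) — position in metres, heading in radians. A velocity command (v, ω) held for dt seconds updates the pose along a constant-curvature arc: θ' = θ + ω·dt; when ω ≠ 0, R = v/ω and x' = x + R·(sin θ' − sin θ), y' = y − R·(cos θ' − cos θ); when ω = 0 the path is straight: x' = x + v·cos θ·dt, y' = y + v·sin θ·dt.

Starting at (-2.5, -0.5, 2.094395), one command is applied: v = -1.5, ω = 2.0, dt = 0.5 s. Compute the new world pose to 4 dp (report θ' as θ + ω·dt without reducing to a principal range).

(-1.8859, -0.8742, 3.0944)

θ' = 2.0944 + 2.0·0.5 = 3.0944
R = v/ω = -1.5/2.0 = -0.7500
x' = -2.5 + -0.7500·(sin 3.0944 − sin 2.0944) = -1.8859
y' = -0.5 − -0.7500·(cos 3.0944 − cos 2.0944) = -0.8742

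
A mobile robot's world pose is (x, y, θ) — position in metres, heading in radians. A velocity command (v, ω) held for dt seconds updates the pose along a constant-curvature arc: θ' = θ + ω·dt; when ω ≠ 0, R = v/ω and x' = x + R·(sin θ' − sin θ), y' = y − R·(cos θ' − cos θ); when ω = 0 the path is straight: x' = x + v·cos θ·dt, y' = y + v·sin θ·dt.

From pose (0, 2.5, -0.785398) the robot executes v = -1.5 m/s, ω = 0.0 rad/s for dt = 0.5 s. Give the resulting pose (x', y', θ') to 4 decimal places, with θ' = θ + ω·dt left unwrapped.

(-0.5303, 3.0303, -0.7854)

θ' = -0.7854 + 0.0·0.5 = -0.7854
ω = 0 → straight: x' = 0 + -1.5·cos(-0.7854)·0.5 = -0.5303
y' = 2.5 + -1.5·sin(-0.7854)·0.5 = 3.0303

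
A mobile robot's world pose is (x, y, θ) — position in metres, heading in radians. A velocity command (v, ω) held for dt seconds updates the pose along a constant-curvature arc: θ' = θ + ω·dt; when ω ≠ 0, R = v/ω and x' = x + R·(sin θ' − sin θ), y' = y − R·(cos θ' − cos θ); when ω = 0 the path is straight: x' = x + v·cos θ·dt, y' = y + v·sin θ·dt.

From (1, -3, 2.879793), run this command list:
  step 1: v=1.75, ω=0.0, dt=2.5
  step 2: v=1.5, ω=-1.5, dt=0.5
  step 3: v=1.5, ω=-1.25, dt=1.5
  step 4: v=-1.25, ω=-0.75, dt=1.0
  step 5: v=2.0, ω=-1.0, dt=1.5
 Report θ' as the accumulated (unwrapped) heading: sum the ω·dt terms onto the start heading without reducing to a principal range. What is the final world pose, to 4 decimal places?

step 1: θ'=2.8798 (straight) → pose (-3.2259, -1.8677, 2.8798)
step 2: θ'=2.1298 (R=-1.0000) → pose (-3.8149, -1.4321, 2.1298)
step 3: θ'=0.2548 (R=-1.2000) → pose (-3.1000, 0.3656, 0.2548)
step 4: θ'=-0.4952 (R=1.6667) → pose (-4.3121, 0.5120, -0.4952)
step 5: θ'=-1.9952 (R=-2.0000) → pose (-3.4400, -2.0713, -1.9952)

(-3.4400, -2.0713, -1.9952)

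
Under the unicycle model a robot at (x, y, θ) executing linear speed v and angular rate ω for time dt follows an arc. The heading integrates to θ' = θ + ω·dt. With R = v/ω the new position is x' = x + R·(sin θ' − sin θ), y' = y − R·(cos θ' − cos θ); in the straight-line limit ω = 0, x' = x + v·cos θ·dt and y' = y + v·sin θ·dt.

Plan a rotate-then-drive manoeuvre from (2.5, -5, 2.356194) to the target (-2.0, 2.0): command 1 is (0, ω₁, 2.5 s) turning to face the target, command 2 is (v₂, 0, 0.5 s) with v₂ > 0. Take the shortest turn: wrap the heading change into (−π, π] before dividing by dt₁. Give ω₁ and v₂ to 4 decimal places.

heading to target = atan2(2−-5, -2−2.5) = 2.1421
Δθ = wrap(2.1421 − 2.3562) = -0.2141; ω₁ = Δθ/dt₁ = -0.0856
distance = √((-2−2.5)² + (2−-5)²) = 8.3217; v₂ = distance/dt₂ = 16.6433

ω₁ = -0.0856, v₂ = 16.6433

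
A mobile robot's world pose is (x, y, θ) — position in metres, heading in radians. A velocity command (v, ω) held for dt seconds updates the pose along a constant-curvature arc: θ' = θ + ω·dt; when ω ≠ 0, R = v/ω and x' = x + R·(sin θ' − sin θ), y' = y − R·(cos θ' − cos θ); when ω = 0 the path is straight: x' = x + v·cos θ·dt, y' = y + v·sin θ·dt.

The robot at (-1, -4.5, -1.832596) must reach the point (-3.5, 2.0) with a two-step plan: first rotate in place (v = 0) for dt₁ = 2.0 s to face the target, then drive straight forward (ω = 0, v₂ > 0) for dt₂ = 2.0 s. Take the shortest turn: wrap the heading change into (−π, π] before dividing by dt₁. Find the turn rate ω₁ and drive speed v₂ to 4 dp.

ω₁ = -1.2563, v₂ = 3.4821

heading to target = atan2(2−-4.5, -3.5−-1) = 1.9380
Δθ = wrap(1.9380 − -1.8326) = -2.5126; ω₁ = Δθ/dt₁ = -1.2563
distance = √((-3.5−-1)² + (2−-4.5)²) = 6.9642; v₂ = distance/dt₂ = 3.4821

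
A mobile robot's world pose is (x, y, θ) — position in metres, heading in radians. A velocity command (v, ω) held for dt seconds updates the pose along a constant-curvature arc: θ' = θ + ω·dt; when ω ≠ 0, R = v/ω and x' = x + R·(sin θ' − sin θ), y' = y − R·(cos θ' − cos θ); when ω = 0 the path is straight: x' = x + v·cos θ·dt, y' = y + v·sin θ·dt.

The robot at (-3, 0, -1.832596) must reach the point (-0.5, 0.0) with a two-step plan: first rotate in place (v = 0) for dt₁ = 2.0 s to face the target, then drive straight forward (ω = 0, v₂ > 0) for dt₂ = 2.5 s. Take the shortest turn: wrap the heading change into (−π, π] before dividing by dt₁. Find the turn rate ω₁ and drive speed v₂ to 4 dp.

ω₁ = 0.9163, v₂ = 1.0000

heading to target = atan2(0−0, -0.5−-3) = 0.0000
Δθ = wrap(0.0000 − -1.8326) = 1.8326; ω₁ = Δθ/dt₁ = 0.9163
distance = √((-0.5−-3)² + (0−0)²) = 2.5000; v₂ = distance/dt₂ = 1.0000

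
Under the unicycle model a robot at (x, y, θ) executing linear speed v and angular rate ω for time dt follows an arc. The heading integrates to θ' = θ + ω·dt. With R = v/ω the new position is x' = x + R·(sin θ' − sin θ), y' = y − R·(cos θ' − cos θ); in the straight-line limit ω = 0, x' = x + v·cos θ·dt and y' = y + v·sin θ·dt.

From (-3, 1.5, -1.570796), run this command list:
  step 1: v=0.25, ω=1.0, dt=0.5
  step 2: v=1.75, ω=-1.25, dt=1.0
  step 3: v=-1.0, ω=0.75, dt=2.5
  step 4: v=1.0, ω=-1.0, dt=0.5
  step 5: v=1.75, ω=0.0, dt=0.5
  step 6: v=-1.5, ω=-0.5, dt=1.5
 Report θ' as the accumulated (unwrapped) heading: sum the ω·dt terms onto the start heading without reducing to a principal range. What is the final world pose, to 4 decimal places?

step 1: θ'=-1.0708 (R=0.2500) → pose (-2.9694, 1.3801, -1.0708)
step 2: θ'=-2.3208 (R=-1.4000) → pose (-3.1736, -0.2453, -2.3208)
step 3: θ'=-0.4458 (R=-1.3333) → pose (-3.5743, 1.8665, -0.4458)
step 4: θ'=-0.9458 (R=-1.0000) → pose (-3.1945, 1.5494, -0.9458)
step 5: θ'=-0.9458 (straight) → pose (-2.6826, 0.8398, -0.9458)
step 6: θ'=-1.6958 (R=3.0000) → pose (-3.2263, 2.9691, -1.6958)

(-3.2263, 2.9691, -1.6958)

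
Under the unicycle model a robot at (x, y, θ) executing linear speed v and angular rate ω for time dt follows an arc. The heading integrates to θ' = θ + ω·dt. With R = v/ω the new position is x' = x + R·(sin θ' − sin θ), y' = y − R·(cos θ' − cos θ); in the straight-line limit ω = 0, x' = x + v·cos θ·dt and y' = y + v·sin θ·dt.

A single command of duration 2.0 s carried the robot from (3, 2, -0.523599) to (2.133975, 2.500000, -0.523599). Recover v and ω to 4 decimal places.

Δθ = -0.523599 − -0.523599 = 0.000000
ω = Δθ/dt = 0.000000/2.0 = 0.0000
ω = 0 → v = (Δx·cos θ + Δy·sin θ)/dt = -0.5000

v = -0.5000, ω = 0.0000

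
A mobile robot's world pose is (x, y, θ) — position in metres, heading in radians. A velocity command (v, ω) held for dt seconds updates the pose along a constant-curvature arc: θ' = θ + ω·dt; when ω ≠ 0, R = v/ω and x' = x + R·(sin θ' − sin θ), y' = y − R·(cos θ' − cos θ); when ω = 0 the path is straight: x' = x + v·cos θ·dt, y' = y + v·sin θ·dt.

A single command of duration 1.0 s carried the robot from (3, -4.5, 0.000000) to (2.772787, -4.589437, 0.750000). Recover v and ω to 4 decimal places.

Δθ = 0.750000 − 0.000000 = 0.750000
ω = Δθ/dt = 0.750000/1.0 = 0.7500
R = Δx/(sin θ' − sin θ) = -0.3333
v = R·ω = -0.3333·0.7500 = -0.2500

v = -0.2500, ω = 0.7500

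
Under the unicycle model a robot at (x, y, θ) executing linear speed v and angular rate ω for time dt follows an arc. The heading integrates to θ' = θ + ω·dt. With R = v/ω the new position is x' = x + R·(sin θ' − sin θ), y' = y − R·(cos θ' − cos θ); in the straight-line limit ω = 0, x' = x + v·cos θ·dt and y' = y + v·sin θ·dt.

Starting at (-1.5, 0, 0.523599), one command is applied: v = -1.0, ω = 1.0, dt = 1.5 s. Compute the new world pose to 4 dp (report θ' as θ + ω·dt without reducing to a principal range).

θ' = 0.5236 + 1.0·1.5 = 2.0236
R = v/ω = -1.0/1.0 = -1.0000
x' = -1.5 + -1.0000·(sin 2.0236 − sin 0.5236) = -1.8992
y' = 0 − -1.0000·(cos 2.0236 − cos 0.5236) = -1.3035

(-1.8992, -1.3035, 2.0236)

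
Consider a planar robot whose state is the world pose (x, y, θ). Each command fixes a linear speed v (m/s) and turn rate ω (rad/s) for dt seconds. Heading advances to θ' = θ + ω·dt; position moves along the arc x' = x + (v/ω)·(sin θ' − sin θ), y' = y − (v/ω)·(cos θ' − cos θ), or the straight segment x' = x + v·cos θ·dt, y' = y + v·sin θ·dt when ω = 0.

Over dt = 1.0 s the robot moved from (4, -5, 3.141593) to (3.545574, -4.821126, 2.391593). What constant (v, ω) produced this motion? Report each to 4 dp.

v = 0.5000, ω = -0.7500

Δθ = 2.391593 − 3.141593 = -0.750000
ω = Δθ/dt = -0.750000/1.0 = -0.7500
R = Δx/(sin θ' − sin θ) = -0.6667
v = R·ω = -0.6667·-0.7500 = 0.5000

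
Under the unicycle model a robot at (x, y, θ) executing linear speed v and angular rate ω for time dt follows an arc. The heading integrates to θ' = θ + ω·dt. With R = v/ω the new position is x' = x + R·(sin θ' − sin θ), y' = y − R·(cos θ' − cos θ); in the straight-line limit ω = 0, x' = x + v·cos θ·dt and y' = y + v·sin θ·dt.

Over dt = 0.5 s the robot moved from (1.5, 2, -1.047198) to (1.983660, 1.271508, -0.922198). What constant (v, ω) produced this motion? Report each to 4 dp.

Δθ = -0.922198 − -1.047198 = 0.125000
ω = Δθ/dt = 0.125000/0.5 = 0.2500
R = −Δy/(cos θ' − cos θ) = 7.0000
v = R·ω = 7.0000·0.2500 = 1.7500

v = 1.7500, ω = 0.2500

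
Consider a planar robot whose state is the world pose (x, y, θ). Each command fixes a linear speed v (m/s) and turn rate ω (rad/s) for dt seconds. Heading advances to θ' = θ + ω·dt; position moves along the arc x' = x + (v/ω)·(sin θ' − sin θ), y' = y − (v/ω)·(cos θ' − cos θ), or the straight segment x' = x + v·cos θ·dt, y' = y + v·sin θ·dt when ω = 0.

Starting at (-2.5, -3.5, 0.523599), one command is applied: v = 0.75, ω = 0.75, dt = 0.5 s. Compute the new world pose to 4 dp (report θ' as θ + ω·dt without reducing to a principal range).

(-2.2175, -3.2567, 0.8986)

θ' = 0.5236 + 0.75·0.5 = 0.8986
R = v/ω = 0.75/0.75 = 1.0000
x' = -2.5 + 1.0000·(sin 0.8986 − sin 0.5236) = -2.2175
y' = -3.5 − 1.0000·(cos 0.8986 − cos 0.5236) = -3.2567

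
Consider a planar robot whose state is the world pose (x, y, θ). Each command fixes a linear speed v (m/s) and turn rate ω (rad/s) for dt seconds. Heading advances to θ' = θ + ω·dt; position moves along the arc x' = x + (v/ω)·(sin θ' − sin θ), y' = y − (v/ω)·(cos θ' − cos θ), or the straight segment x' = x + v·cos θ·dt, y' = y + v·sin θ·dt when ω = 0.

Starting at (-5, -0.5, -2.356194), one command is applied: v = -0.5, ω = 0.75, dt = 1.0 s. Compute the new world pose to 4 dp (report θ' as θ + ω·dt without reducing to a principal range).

θ' = -2.3562 + 0.75·1.0 = -1.6062
R = v/ω = -0.5/0.75 = -0.6667
x' = -5 + -0.6667·(sin -1.6062 − sin -2.3562) = -4.8052
y' = -0.5 − -0.6667·(cos -1.6062 − cos -2.3562) = -0.0522

(-4.8052, -0.0522, -1.6062)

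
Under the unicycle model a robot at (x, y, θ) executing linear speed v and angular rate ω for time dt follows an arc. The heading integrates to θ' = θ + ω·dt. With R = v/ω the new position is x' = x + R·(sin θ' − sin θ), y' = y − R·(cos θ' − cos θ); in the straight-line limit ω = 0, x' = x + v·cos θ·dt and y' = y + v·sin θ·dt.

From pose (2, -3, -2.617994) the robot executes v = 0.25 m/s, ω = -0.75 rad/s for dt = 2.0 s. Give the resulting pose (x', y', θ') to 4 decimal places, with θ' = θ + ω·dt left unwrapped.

(1.5572, -2.8980, -4.1180)

θ' = -2.6180 + -0.75·2.0 = -4.1180
R = v/ω = 0.25/-0.75 = -0.3333
x' = 2 + -0.3333·(sin -4.1180 − sin -2.6180) = 1.5572
y' = -3 − -0.3333·(cos -4.1180 − cos -2.6180) = -2.8980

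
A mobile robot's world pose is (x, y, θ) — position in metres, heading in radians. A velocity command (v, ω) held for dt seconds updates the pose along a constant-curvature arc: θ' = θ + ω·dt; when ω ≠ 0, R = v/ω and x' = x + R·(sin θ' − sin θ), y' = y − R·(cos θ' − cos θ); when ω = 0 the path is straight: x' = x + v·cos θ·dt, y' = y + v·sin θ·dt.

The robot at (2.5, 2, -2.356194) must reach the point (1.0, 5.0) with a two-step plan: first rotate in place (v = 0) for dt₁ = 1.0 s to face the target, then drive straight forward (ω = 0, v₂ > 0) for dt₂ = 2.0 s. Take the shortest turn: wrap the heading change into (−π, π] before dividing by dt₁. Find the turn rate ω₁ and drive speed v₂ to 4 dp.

ω₁ = -1.8925, v₂ = 1.6771

heading to target = atan2(5−2, 1−2.5) = 2.0344
Δθ = wrap(2.0344 − -2.3562) = -1.8925; ω₁ = Δθ/dt₁ = -1.8925
distance = √((1−2.5)² + (5−2)²) = 3.3541; v₂ = distance/dt₂ = 1.6771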